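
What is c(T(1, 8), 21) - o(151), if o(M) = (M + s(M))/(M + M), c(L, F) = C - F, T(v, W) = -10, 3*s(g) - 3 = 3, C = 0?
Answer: -6495/302 ≈ -21.507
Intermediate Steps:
s(g) = 2 (s(g) = 1 + (⅓)*3 = 1 + 1 = 2)
c(L, F) = -F (c(L, F) = 0 - F = -F)
o(M) = (2 + M)/(2*M) (o(M) = (M + 2)/(M + M) = (2 + M)/((2*M)) = (2 + M)*(1/(2*M)) = (2 + M)/(2*M))
c(T(1, 8), 21) - o(151) = -1*21 - (2 + 151)/(2*151) = -21 - 153/(2*151) = -21 - 1*153/302 = -21 - 153/302 = -6495/302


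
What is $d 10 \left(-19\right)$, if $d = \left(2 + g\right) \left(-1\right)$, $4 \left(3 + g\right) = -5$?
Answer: $- \frac{855}{2} \approx -427.5$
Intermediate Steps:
$g = - \frac{17}{4}$ ($g = -3 + \frac{1}{4} \left(-5\right) = -3 - \frac{5}{4} = - \frac{17}{4} \approx -4.25$)
$d = \frac{9}{4}$ ($d = \left(2 - \frac{17}{4}\right) \left(-1\right) = \left(- \frac{9}{4}\right) \left(-1\right) = \frac{9}{4} \approx 2.25$)
$d 10 \left(-19\right) = \frac{9}{4} \cdot 10 \left(-19\right) = \frac{45}{2} \left(-19\right) = - \frac{855}{2}$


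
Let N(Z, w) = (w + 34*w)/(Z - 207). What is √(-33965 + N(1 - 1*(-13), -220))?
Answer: 3*I*√140408465/193 ≈ 184.19*I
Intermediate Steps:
N(Z, w) = 35*w/(-207 + Z) (N(Z, w) = (35*w)/(-207 + Z) = 35*w/(-207 + Z))
√(-33965 + N(1 - 1*(-13), -220)) = √(-33965 + 35*(-220)/(-207 + (1 - 1*(-13)))) = √(-33965 + 35*(-220)/(-207 + (1 + 13))) = √(-33965 + 35*(-220)/(-207 + 14)) = √(-33965 + 35*(-220)/(-193)) = √(-33965 + 35*(-220)*(-1/193)) = √(-33965 + 7700/193) = √(-6547545/193) = 3*I*√140408465/193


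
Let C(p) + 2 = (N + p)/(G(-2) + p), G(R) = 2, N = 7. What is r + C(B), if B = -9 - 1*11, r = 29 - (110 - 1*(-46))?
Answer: -2309/18 ≈ -128.28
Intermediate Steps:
r = -127 (r = 29 - (110 + 46) = 29 - 1*156 = 29 - 156 = -127)
B = -20 (B = -9 - 11 = -20)
C(p) = -2 + (7 + p)/(2 + p)
r + C(B) = -127 + (3 - 1*(-20))/(2 - 20) = -127 + (3 + 20)/(-18) = -127 - 1/18*23 = -127 - 23/18 = -2309/18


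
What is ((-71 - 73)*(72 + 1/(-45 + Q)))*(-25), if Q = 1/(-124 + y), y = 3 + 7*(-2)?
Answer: 393603300/1519 ≈ 2.5912e+5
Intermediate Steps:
y = -11 (y = 3 - 14 = -11)
Q = -1/135 (Q = 1/(-124 - 11) = 1/(-135) = -1/135 ≈ -0.0074074)
((-71 - 73)*(72 + 1/(-45 + Q)))*(-25) = ((-71 - 73)*(72 + 1/(-45 - 1/135)))*(-25) = -144*(72 + 1/(-6076/135))*(-25) = -144*(72 - 135/6076)*(-25) = -144*437337/6076*(-25) = -15744132/1519*(-25) = 393603300/1519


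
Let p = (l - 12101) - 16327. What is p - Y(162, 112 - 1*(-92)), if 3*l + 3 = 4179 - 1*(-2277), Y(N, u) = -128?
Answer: -26149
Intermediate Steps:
l = 2151 (l = -1 + (4179 - 1*(-2277))/3 = -1 + (4179 + 2277)/3 = -1 + (1/3)*6456 = -1 + 2152 = 2151)
p = -26277 (p = (2151 - 12101) - 16327 = -9950 - 16327 = -26277)
p - Y(162, 112 - 1*(-92)) = -26277 - 1*(-128) = -26277 + 128 = -26149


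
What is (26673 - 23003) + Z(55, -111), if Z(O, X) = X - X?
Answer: 3670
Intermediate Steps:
Z(O, X) = 0
(26673 - 23003) + Z(55, -111) = (26673 - 23003) + 0 = 3670 + 0 = 3670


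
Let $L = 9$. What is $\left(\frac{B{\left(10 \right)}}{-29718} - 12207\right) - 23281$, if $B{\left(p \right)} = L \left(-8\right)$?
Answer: $- \frac{58590684}{1651} \approx -35488.0$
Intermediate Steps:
$B{\left(p \right)} = -72$ ($B{\left(p \right)} = 9 \left(-8\right) = -72$)
$\left(\frac{B{\left(10 \right)}}{-29718} - 12207\right) - 23281 = \left(- \frac{72}{-29718} - 12207\right) - 23281 = \left(\left(-72\right) \left(- \frac{1}{29718}\right) - 12207\right) - 23281 = \left(\frac{4}{1651} - 12207\right) - 23281 = - \frac{20153753}{1651} - 23281 = - \frac{58590684}{1651}$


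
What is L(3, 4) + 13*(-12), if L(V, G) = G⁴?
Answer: 100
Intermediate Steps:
L(3, 4) + 13*(-12) = 4⁴ + 13*(-12) = 256 - 156 = 100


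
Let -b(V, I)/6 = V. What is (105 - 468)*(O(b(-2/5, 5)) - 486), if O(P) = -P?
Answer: 886446/5 ≈ 1.7729e+5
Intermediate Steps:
b(V, I) = -6*V
(105 - 468)*(O(b(-2/5, 5)) - 486) = (105 - 468)*(-(-6)*(-2/5) - 486) = -363*(-(-6)*(-2*⅕) - 486) = -363*(-(-6)*(-2)/5 - 486) = -363*(-1*12/5 - 486) = -363*(-12/5 - 486) = -363*(-2442/5) = 886446/5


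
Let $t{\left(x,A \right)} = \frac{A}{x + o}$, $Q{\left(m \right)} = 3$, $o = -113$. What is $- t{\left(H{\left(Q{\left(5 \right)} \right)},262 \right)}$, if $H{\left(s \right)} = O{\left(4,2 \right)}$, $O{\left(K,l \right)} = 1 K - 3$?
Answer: $\frac{131}{56} \approx 2.3393$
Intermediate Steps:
$O{\left(K,l \right)} = -3 + K$ ($O{\left(K,l \right)} = K - 3 = -3 + K$)
$H{\left(s \right)} = 1$ ($H{\left(s \right)} = -3 + 4 = 1$)
$t{\left(x,A \right)} = \frac{A}{-113 + x}$ ($t{\left(x,A \right)} = \frac{A}{x - 113} = \frac{A}{-113 + x}$)
$- t{\left(H{\left(Q{\left(5 \right)} \right)},262 \right)} = - \frac{262}{-113 + 1} = - \frac{262}{-112} = - \frac{262 \left(-1\right)}{112} = \left(-1\right) \left(- \frac{131}{56}\right) = \frac{131}{56}$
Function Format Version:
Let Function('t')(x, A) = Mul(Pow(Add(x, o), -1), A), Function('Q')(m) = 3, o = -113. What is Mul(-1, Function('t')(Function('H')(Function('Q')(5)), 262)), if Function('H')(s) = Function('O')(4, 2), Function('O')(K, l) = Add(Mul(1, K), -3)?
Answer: Rational(131, 56) ≈ 2.3393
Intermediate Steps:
Function('O')(K, l) = Add(-3, K) (Function('O')(K, l) = Add(K, -3) = Add(-3, K))
Function('H')(s) = 1 (Function('H')(s) = Add(-3, 4) = 1)
Function('t')(x, A) = Mul(A, Pow(Add(-113, x), -1)) (Function('t')(x, A) = Mul(Pow(Add(x, -113), -1), A) = Mul(Pow(Add(-113, x), -1), A) = Mul(A, Pow(Add(-113, x), -1)))
Mul(-1, Function('t')(Function('H')(Function('Q')(5)), 262)) = Mul(-1, Mul(262, Pow(Add(-113, 1), -1))) = Mul(-1, Mul(262, Pow(-112, -1))) = Mul(-1, Mul(262, Rational(-1, 112))) = Mul(-1, Rational(-131, 56)) = Rational(131, 56)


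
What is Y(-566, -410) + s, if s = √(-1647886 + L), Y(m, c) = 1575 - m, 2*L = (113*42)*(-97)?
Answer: 2141 + I*√1878067 ≈ 2141.0 + 1370.4*I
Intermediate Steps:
L = -230181 (L = ((113*42)*(-97))/2 = (4746*(-97))/2 = (½)*(-460362) = -230181)
s = I*√1878067 (s = √(-1647886 - 230181) = √(-1878067) = I*√1878067 ≈ 1370.4*I)
Y(-566, -410) + s = (1575 - 1*(-566)) + I*√1878067 = (1575 + 566) + I*√1878067 = 2141 + I*√1878067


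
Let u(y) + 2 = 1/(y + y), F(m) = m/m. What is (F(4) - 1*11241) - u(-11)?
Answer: -247235/22 ≈ -11238.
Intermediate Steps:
F(m) = 1
u(y) = -2 + 1/(2*y) (u(y) = -2 + 1/(y + y) = -2 + 1/(2*y))
(F(4) - 1*11241) - u(-11) = (1 - 1*11241) - (-2 + (1/2)/(-11)) = (1 - 11241) - (-2 + (1/2)*(-1/11)) = -11240 - (-2 - 1/22) = -11240 - 1*(-45/22) = -11240 + 45/22 = -247235/22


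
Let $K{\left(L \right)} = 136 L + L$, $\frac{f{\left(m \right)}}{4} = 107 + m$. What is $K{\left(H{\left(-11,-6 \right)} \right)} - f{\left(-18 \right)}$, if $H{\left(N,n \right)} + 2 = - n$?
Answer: $192$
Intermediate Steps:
$H{\left(N,n \right)} = -2 - n$
$f{\left(m \right)} = 428 + 4 m$ ($f{\left(m \right)} = 4 \left(107 + m\right) = 428 + 4 m$)
$K{\left(L \right)} = 137 L$
$K{\left(H{\left(-11,-6 \right)} \right)} - f{\left(-18 \right)} = 137 \left(-2 - -6\right) - \left(428 + 4 \left(-18\right)\right) = 137 \left(-2 + 6\right) - \left(428 - 72\right) = 137 \cdot 4 - 356 = 548 - 356 = 192$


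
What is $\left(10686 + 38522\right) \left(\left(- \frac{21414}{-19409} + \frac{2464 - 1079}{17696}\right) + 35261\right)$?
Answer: $\frac{74496037688722863}{42932708} \approx 1.7352 \cdot 10^{9}$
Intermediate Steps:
$\left(10686 + 38522\right) \left(\left(- \frac{21414}{-19409} + \frac{2464 - 1079}{17696}\right) + 35261\right) = 49208 \left(\left(\left(-21414\right) \left(- \frac{1}{19409}\right) + \left(2464 - 1079\right) \frac{1}{17696}\right) + 35261\right) = 49208 \left(\left(\frac{21414}{19409} + 1385 \cdot \frac{1}{17696}\right) + 35261\right) = 49208 \left(\left(\frac{21414}{19409} + \frac{1385}{17696}\right) + 35261\right) = 49208 \left(\frac{405823609}{343461664} + 35261\right) = 49208 \cdot \frac{12111207557913}{343461664} = \frac{74496037688722863}{42932708}$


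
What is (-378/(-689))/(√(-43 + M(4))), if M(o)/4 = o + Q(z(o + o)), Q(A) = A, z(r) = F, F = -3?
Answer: -126*I*√39/8957 ≈ -0.08785*I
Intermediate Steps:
z(r) = -3
M(o) = -12 + 4*o (M(o) = 4*(o - 3) = 4*(-3 + o) = -12 + 4*o)
(-378/(-689))/(√(-43 + M(4))) = (-378/(-689))/(√(-43 + (-12 + 4*4))) = (-378*(-1/689))/(√(-43 + (-12 + 16))) = 378/(689*(√(-43 + 4))) = 378/(689*(√(-39))) = 378/(689*((I*√39))) = 378*(-I*√39/39)/689 = -126*I*√39/8957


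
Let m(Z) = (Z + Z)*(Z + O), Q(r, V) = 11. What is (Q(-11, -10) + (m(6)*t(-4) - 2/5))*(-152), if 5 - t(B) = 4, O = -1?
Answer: -53656/5 ≈ -10731.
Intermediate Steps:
m(Z) = 2*Z*(-1 + Z) (m(Z) = (Z + Z)*(Z - 1) = (2*Z)*(-1 + Z) = 2*Z*(-1 + Z))
t(B) = 1 (t(B) = 5 - 1*4 = 5 - 4 = 1)
(Q(-11, -10) + (m(6)*t(-4) - 2/5))*(-152) = (11 + ((2*6*(-1 + 6))*1 - 2/5))*(-152) = (11 + ((2*6*5)*1 - 2*⅕))*(-152) = (11 + (60*1 - ⅖))*(-152) = (11 + (60 - ⅖))*(-152) = (11 + 298/5)*(-152) = (353/5)*(-152) = -53656/5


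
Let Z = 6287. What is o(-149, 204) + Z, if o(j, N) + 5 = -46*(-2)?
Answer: 6374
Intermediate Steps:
o(j, N) = 87 (o(j, N) = -5 - 46*(-2) = -5 + 92 = 87)
o(-149, 204) + Z = 87 + 6287 = 6374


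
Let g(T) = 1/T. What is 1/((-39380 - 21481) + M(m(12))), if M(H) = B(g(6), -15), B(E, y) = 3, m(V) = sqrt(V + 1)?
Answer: -1/60858 ≈ -1.6432e-5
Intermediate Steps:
m(V) = sqrt(1 + V)
M(H) = 3
1/((-39380 - 21481) + M(m(12))) = 1/((-39380 - 21481) + 3) = 1/(-60861 + 3) = 1/(-60858) = -1/60858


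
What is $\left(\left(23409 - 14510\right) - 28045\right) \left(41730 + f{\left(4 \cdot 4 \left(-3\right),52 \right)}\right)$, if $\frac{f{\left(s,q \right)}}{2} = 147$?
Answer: $-804591504$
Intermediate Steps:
$f{\left(s,q \right)} = 294$ ($f{\left(s,q \right)} = 2 \cdot 147 = 294$)
$\left(\left(23409 - 14510\right) - 28045\right) \left(41730 + f{\left(4 \cdot 4 \left(-3\right),52 \right)}\right) = \left(\left(23409 - 14510\right) - 28045\right) \left(41730 + 294\right) = \left(8899 - 28045\right) 42024 = \left(-19146\right) 42024 = -804591504$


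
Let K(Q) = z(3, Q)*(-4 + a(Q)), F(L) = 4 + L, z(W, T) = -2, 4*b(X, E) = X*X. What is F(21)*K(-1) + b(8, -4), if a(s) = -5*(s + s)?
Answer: -284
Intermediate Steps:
b(X, E) = X²/4 (b(X, E) = (X*X)/4 = X²/4)
a(s) = -10*s
K(Q) = 8 + 20*Q (K(Q) = -2*(-4 - 10*Q) = 8 + 20*Q)
F(21)*K(-1) + b(8, -4) = (4 + 21)*(8 + 20*(-1)) + (¼)*8² = 25*(8 - 20) + (¼)*64 = 25*(-12) + 16 = -300 + 16 = -284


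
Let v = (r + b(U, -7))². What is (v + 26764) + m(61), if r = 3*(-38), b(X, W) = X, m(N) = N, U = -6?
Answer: 41225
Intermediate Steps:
r = -114
v = 14400 (v = (-114 - 6)² = (-120)² = 14400)
(v + 26764) + m(61) = (14400 + 26764) + 61 = 41164 + 61 = 41225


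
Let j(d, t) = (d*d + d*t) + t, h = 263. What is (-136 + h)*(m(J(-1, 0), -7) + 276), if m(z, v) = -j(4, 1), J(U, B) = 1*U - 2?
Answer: 32385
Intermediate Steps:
J(U, B) = -2 + U (J(U, B) = U - 2 = -2 + U)
j(d, t) = t + d² + d*t (j(d, t) = (d² + d*t) + t = t + d² + d*t)
m(z, v) = -21 (m(z, v) = -(1 + 4² + 4*1) = -(1 + 16 + 4) = -1*21 = -21)
(-136 + h)*(m(J(-1, 0), -7) + 276) = (-136 + 263)*(-21 + 276) = 127*255 = 32385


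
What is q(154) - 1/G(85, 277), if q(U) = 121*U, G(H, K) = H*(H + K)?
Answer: 573368179/30770 ≈ 18634.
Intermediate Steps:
q(154) - 1/G(85, 277) = 121*154 - 1/(85*(85 + 277)) = 18634 - 1/(85*362) = 18634 - 1/30770 = 573368179/30770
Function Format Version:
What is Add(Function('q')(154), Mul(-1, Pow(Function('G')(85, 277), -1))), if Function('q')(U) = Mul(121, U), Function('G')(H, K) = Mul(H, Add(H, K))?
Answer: Rational(573368179, 30770) ≈ 18634.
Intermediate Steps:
Add(Function('q')(154), Mul(-1, Pow(Function('G')(85, 277), -1))) = Add(Mul(121, 154), Mul(-1, Pow(Mul(85, Add(85, 277)), -1))) = Add(18634, Mul(-1, Pow(Mul(85, 362), -1))) = Add(18634, Mul(-1, Pow(30770, -1))) = Add(18634, Mul(-1, Rational(1, 30770))) = Add(18634, Rational(-1, 30770)) = Rational(573368179, 30770)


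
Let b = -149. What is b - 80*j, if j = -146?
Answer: 11531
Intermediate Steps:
b - 80*j = -149 - 80*(-146) = -149 + 11680 = 11531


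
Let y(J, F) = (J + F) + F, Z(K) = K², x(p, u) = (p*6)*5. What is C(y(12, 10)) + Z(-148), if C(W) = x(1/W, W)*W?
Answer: 21934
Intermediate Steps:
x(p, u) = 30*p (x(p, u) = (6*p)*5 = 30*p)
y(J, F) = J + 2*F (y(J, F) = (F + J) + F = J + 2*F)
C(W) = 30 (C(W) = (30/W)*W = 30)
C(y(12, 10)) + Z(-148) = 30 + (-148)² = 30 + 21904 = 21934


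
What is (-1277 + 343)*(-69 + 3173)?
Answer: -2899136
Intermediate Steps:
(-1277 + 343)*(-69 + 3173) = -934*3104 = -2899136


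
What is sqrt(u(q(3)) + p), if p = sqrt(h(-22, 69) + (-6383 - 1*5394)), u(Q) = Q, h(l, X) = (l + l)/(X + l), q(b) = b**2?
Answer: sqrt(19881 + 141*I*sqrt(2890829))/47 ≈ 7.6778 + 7.0675*I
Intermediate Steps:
h(l, X) = 2*l/(X + l) (h(l, X) = (2*l)/(X + l) = 2*l/(X + l))
p = 3*I*sqrt(2890829)/47 (p = sqrt(2*(-22)/(69 - 22) + (-6383 - 1*5394)) = sqrt(2*(-22)/47 + (-6383 - 5394)) = sqrt(2*(-22)*(1/47) - 11777) = sqrt(-44/47 - 11777) = sqrt(-553563/47) = 3*I*sqrt(2890829)/47 ≈ 108.53*I)
sqrt(u(q(3)) + p) = sqrt(3**2 + 3*I*sqrt(2890829)/47) = sqrt(9 + 3*I*sqrt(2890829)/47)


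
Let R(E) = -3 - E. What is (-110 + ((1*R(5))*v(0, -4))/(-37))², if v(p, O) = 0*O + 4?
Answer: 16305444/1369 ≈ 11910.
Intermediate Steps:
v(p, O) = 4 (v(p, O) = 0 + 4 = 4)
(-110 + ((1*R(5))*v(0, -4))/(-37))² = (-110 + ((1*(-3 - 1*5))*4)/(-37))² = (-110 + ((1*(-3 - 5))*4)*(-1/37))² = (-110 + ((1*(-8))*4)*(-1/37))² = (-110 - 8*4*(-1/37))² = (-110 - 32*(-1/37))² = (-110 + 32/37)² = (-4038/37)² = 16305444/1369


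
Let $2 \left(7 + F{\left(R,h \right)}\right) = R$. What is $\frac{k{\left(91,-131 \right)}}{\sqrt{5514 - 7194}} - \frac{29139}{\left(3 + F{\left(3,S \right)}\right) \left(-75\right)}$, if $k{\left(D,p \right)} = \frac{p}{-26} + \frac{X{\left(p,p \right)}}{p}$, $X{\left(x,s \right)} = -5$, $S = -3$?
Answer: $- \frac{19426}{125} - \frac{17291 i \sqrt{105}}{1430520} \approx -155.41 - 0.12386 i$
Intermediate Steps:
$F{\left(R,h \right)} = -7 + \frac{R}{2}$
$k{\left(D,p \right)} = - \frac{5}{p} - \frac{p}{26}$ ($k{\left(D,p \right)} = \frac{p}{-26} - \frac{5}{p} = p \left(- \frac{1}{26}\right) - \frac{5}{p} = - \frac{p}{26} - \frac{5}{p} = - \frac{5}{p} - \frac{p}{26}$)
$\frac{k{\left(91,-131 \right)}}{\sqrt{5514 - 7194}} - \frac{29139}{\left(3 + F{\left(3,S \right)}\right) \left(-75\right)} = \frac{- \frac{5}{-131} - - \frac{131}{26}}{\sqrt{5514 - 7194}} - \frac{29139}{\left(3 + \left(-7 + \frac{1}{2} \cdot 3\right)\right) \left(-75\right)} = \frac{\left(-5\right) \left(- \frac{1}{131}\right) + \frac{131}{26}}{\sqrt{-1680}} - \frac{29139}{\left(3 + \left(-7 + \frac{3}{2}\right)\right) \left(-75\right)} = \frac{\frac{5}{131} + \frac{131}{26}}{4 i \sqrt{105}} - \frac{29139}{\left(3 - \frac{11}{2}\right) \left(-75\right)} = \frac{17291 \left(- \frac{i \sqrt{105}}{420}\right)}{3406} - \frac{29139}{\left(- \frac{5}{2}\right) \left(-75\right)} = - \frac{17291 i \sqrt{105}}{1430520} - \frac{29139}{\frac{375}{2}} = - \frac{17291 i \sqrt{105}}{1430520} - \frac{19426}{125} = - \frac{19426}{125} - \frac{17291 i \sqrt{105}}{1430520}$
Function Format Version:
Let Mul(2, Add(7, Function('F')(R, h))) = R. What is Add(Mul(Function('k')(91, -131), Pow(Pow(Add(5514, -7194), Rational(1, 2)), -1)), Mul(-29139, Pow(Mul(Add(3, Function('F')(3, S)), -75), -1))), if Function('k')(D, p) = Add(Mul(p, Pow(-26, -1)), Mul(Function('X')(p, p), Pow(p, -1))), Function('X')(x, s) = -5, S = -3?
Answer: Add(Rational(-19426, 125), Mul(Rational(-17291, 1430520), I, Pow(105, Rational(1, 2)))) ≈ Add(-155.41, Mul(-0.12386, I))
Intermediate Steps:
Function('F')(R, h) = Add(-7, Mul(Rational(1, 2), R))
Function('k')(D, p) = Add(Mul(-5, Pow(p, -1)), Mul(Rational(-1, 26), p)) (Function('k')(D, p) = Add(Mul(p, Pow(-26, -1)), Mul(-5, Pow(p, -1))) = Add(Mul(p, Rational(-1, 26)), Mul(-5, Pow(p, -1))) = Add(Mul(Rational(-1, 26), p), Mul(-5, Pow(p, -1))) = Add(Mul(-5, Pow(p, -1)), Mul(Rational(-1, 26), p)))
Add(Mul(Function('k')(91, -131), Pow(Pow(Add(5514, -7194), Rational(1, 2)), -1)), Mul(-29139, Pow(Mul(Add(3, Function('F')(3, S)), -75), -1))) = Add(Mul(Add(Mul(-5, Pow(-131, -1)), Mul(Rational(-1, 26), -131)), Pow(Pow(Add(5514, -7194), Rational(1, 2)), -1)), Mul(-29139, Pow(Mul(Add(3, Add(-7, Mul(Rational(1, 2), 3))), -75), -1))) = Add(Mul(Add(Mul(-5, Rational(-1, 131)), Rational(131, 26)), Pow(Pow(-1680, Rational(1, 2)), -1)), Mul(-29139, Pow(Mul(Add(3, Add(-7, Rational(3, 2))), -75), -1))) = Add(Mul(Add(Rational(5, 131), Rational(131, 26)), Pow(Mul(4, I, Pow(105, Rational(1, 2))), -1)), Mul(-29139, Pow(Mul(Add(3, Rational(-11, 2)), -75), -1))) = Add(Mul(Rational(17291, 3406), Mul(Rational(-1, 420), I, Pow(105, Rational(1, 2)))), Mul(-29139, Pow(Mul(Rational(-5, 2), -75), -1))) = Add(Mul(Rational(-17291, 1430520), I, Pow(105, Rational(1, 2))), Mul(-29139, Pow(Rational(375, 2), -1))) = Add(Mul(Rational(-17291, 1430520), I, Pow(105, Rational(1, 2))), Mul(-29139, Rational(2, 375))) = Add(Mul(Rational(-17291, 1430520), I, Pow(105, Rational(1, 2))), Rational(-19426, 125)) = Add(Rational(-19426, 125), Mul(Rational(-17291, 1430520), I, Pow(105, Rational(1, 2))))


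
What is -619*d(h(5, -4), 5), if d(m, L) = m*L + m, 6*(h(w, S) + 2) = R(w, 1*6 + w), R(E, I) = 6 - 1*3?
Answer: 5571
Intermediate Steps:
R(E, I) = 3 (R(E, I) = 6 - 3 = 3)
h(w, S) = -3/2 (h(w, S) = -2 + (⅙)*3 = -2 + ½ = -3/2)
d(m, L) = m + L*m (d(m, L) = L*m + m = m + L*m)
-619*d(h(5, -4), 5) = -(-1857)*(1 + 5)/2 = -(-1857)*6/2 = -619*(-9) = 5571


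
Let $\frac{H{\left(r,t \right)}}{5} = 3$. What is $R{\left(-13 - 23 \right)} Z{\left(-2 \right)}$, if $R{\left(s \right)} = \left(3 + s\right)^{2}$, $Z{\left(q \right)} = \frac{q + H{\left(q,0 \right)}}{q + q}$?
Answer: $- \frac{14157}{4} \approx -3539.3$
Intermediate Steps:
$H{\left(r,t \right)} = 15$ ($H{\left(r,t \right)} = 5 \cdot 3 = 15$)
$Z{\left(q \right)} = \frac{15 + q}{2 q}$ ($Z{\left(q \right)} = \frac{q + 15}{q + q} = \frac{15 + q}{2 q}$)
$R{\left(-13 - 23 \right)} Z{\left(-2 \right)} = \left(3 - 36\right)^{2} \frac{15 - 2}{2 \left(-2\right)} = \left(3 - 36\right)^{2} \cdot \frac{1}{2} \left(- \frac{1}{2}\right) 13 = \left(-33\right)^{2} \left(- \frac{13}{4}\right) = 1089 \left(- \frac{13}{4}\right) = - \frac{14157}{4}$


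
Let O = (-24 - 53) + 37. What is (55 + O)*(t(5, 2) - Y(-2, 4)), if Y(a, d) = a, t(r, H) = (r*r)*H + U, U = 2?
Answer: 810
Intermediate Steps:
t(r, H) = 2 + H*r² (t(r, H) = (r*r)*H + 2 = r²*H + 2 = H*r² + 2 = 2 + H*r²)
O = -40 (O = -77 + 37 = -40)
(55 + O)*(t(5, 2) - Y(-2, 4)) = (55 - 40)*((2 + 2*5²) - 1*(-2)) = 15*((2 + 2*25) + 2) = 15*((2 + 50) + 2) = 15*(52 + 2) = 15*54 = 810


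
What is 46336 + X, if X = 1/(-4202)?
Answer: 194703871/4202 ≈ 46336.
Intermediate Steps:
X = -1/4202 ≈ -0.00023798
46336 + X = 46336 - 1/4202 = 194703871/4202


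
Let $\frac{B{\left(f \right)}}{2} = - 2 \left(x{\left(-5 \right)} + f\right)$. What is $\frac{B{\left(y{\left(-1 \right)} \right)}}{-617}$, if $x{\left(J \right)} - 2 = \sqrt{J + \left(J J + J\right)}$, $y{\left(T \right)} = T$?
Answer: $\frac{4}{617} + \frac{4 \sqrt{15}}{617} \approx 0.031591$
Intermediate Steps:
$x{\left(J \right)} = 2 + \sqrt{J^{2} + 2 J}$ ($x{\left(J \right)} = 2 + \sqrt{J + \left(J J + J\right)} = 2 + \sqrt{J + \left(J^{2} + J\right)} = 2 + \sqrt{J + \left(J + J^{2}\right)} = 2 + \sqrt{J^{2} + 2 J}$)
$B{\left(f \right)} = -8 - 4 f - 4 \sqrt{15}$ ($B{\left(f \right)} = 2 \left(- 2 \left(\left(2 + \sqrt{- 5 \left(2 - 5\right)}\right) + f\right)\right) = 2 \left(- 2 \left(\left(2 + \sqrt{\left(-5\right) \left(-3\right)}\right) + f\right)\right) = 2 \left(- 2 \left(\left(2 + \sqrt{15}\right) + f\right)\right) = 2 \left(- 2 \left(2 + f + \sqrt{15}\right)\right) = 2 \left(-4 - 2 f - 2 \sqrt{15}\right) = -8 - 4 f - 4 \sqrt{15}$)
$\frac{B{\left(y{\left(-1 \right)} \right)}}{-617} = \frac{-8 - -4 - 4 \sqrt{15}}{-617} = \left(-8 + 4 - 4 \sqrt{15}\right) \left(- \frac{1}{617}\right) = \left(-4 - 4 \sqrt{15}\right) \left(- \frac{1}{617}\right) = \frac{4}{617} + \frac{4 \sqrt{15}}{617}$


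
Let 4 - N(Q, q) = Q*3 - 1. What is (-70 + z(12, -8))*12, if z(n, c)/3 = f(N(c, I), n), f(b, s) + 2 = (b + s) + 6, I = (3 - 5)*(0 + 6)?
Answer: 780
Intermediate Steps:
I = -12 (I = -2*6 = -12)
N(Q, q) = 5 - 3*Q (N(Q, q) = 4 - (Q*3 - 1) = 4 - (3*Q - 1) = 4 - (-1 + 3*Q) = 4 + (1 - 3*Q) = 5 - 3*Q)
f(b, s) = 4 + b + s (f(b, s) = -2 + ((b + s) + 6) = -2 + (6 + b + s) = 4 + b + s)
z(n, c) = 27 - 9*c + 3*n (z(n, c) = 3*(4 + (5 - 3*c) + n) = 3*(9 + n - 3*c) = 27 - 9*c + 3*n)
(-70 + z(12, -8))*12 = (-70 + (27 - 9*(-8) + 3*12))*12 = (-70 + (27 + 72 + 36))*12 = (-70 + 135)*12 = 65*12 = 780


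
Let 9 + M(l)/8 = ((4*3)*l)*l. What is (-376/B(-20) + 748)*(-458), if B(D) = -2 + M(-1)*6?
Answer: -24237360/71 ≈ -3.4137e+5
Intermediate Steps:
M(l) = -72 + 96*l**2 (M(l) = -72 + 8*(((4*3)*l)*l) = -72 + 8*((12*l)*l) = -72 + 8*(12*l**2) = -72 + 96*l**2)
B(D) = 142 (B(D) = -2 + (-72 + 96*(-1)**2)*6 = -2 + (-72 + 96*1)*6 = -2 + (-72 + 96)*6 = -2 + 24*6 = -2 + 144 = 142)
(-376/B(-20) + 748)*(-458) = (-376/142 + 748)*(-458) = (-376*1/142 + 748)*(-458) = (-188/71 + 748)*(-458) = (52920/71)*(-458) = -24237360/71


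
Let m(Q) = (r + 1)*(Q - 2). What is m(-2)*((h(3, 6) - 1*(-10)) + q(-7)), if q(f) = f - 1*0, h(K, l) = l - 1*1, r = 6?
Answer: -224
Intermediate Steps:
h(K, l) = -1 + l (h(K, l) = l - 1 = -1 + l)
q(f) = f (q(f) = f + 0 = f)
m(Q) = -14 + 7*Q (m(Q) = (6 + 1)*(Q - 2) = 7*(-2 + Q) = -14 + 7*Q)
m(-2)*((h(3, 6) - 1*(-10)) + q(-7)) = (-14 + 7*(-2))*(((-1 + 6) - 1*(-10)) - 7) = (-14 - 14)*((5 + 10) - 7) = -28*(15 - 7) = -28*8 = -224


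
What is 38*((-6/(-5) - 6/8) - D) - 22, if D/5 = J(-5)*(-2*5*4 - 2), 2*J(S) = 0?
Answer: -49/10 ≈ -4.9000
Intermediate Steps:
J(S) = 0 (J(S) = (½)*0 = 0)
D = 0 (D = 5*(0*(-2*5*4 - 2)) = 5*(0*(-10*4 - 2)) = 5*(0*(-40 - 2)) = 5*(0*(-42)) = 5*0 = 0)
38*((-6/(-5) - 6/8) - D) - 22 = 38*((-6/(-5) - 6/8) - 1*0) - 22 = 38*((-6*(-⅕) - 6*⅛) + 0) - 22 = 38*((6/5 - ¾) + 0) - 22 = 38*(9/20 + 0) - 22 = 38*(9/20) - 22 = 171/10 - 22 = -49/10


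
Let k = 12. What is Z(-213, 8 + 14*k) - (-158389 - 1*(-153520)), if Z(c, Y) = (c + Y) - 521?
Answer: 4311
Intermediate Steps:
Z(c, Y) = -521 + Y + c (Z(c, Y) = (Y + c) - 521 = -521 + Y + c)
Z(-213, 8 + 14*k) - (-158389 - 1*(-153520)) = (-521 + (8 + 14*12) - 213) - (-158389 - 1*(-153520)) = (-521 + (8 + 168) - 213) - (-158389 + 153520) = (-521 + 176 - 213) - 1*(-4869) = -558 + 4869 = 4311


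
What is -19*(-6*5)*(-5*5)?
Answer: -14250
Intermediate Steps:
-19*(-6*5)*(-5*5) = -19*(-30)*(-25) = -(-570)*(-25) = -1*14250 = -14250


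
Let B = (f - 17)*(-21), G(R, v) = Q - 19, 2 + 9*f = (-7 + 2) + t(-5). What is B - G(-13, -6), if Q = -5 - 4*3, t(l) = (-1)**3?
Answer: 1235/3 ≈ 411.67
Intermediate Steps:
t(l) = -1
f = -8/9 (f = -2/9 + ((-7 + 2) - 1)/9 = -2/9 + (-5 - 1)/9 = -2/9 + (1/9)*(-6) = -2/9 - 2/3 = -8/9 ≈ -0.88889)
Q = -17 (Q = -5 - 12 = -17)
G(R, v) = -36 (G(R, v) = -17 - 19 = -36)
B = 1127/3 (B = (-8/9 - 17)*(-21) = -161/9*(-21) = 1127/3 ≈ 375.67)
B - G(-13, -6) = 1127/3 - 1*(-36) = 1127/3 + 36 = 1235/3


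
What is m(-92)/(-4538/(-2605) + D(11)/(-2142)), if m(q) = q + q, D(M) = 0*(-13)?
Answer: -239660/2269 ≈ -105.62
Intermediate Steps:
D(M) = 0
m(q) = 2*q
m(-92)/(-4538/(-2605) + D(11)/(-2142)) = (2*(-92))/(-4538/(-2605) + 0/(-2142)) = -184/(-4538*(-1/2605) + 0*(-1/2142)) = -184/(4538/2605 + 0) = -184/4538/2605 = -184*2605/4538 = -239660/2269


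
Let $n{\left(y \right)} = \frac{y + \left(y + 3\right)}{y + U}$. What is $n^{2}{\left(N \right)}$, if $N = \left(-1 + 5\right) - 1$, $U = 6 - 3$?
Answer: $\frac{9}{4} \approx 2.25$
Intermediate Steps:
$U = 3$
$N = 3$ ($N = 4 - 1 = 3$)
$n{\left(y \right)} = \frac{3 + 2 y}{3 + y}$ ($n{\left(y \right)} = \frac{y + \left(y + 3\right)}{y + 3} = \frac{y + \left(3 + y\right)}{3 + y} = \frac{3 + 2 y}{3 + y}$)
$n^{2}{\left(N \right)} = \left(\frac{3 + 2 \cdot 3}{3 + 3}\right)^{2} = \left(\frac{3 + 6}{6}\right)^{2} = \left(\frac{1}{6} \cdot 9\right)^{2} = \left(\frac{3}{2}\right)^{2} = \frac{9}{4}$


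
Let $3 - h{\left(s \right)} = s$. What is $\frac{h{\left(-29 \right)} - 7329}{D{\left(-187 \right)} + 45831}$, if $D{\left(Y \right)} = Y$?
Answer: $- \frac{7297}{45644} \approx -0.15987$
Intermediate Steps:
$h{\left(s \right)} = 3 - s$
$\frac{h{\left(-29 \right)} - 7329}{D{\left(-187 \right)} + 45831} = \frac{\left(3 - -29\right) - 7329}{-187 + 45831} = \frac{\left(3 + 29\right) - 7329}{45644} = \left(32 - 7329\right) \frac{1}{45644} = \left(-7297\right) \frac{1}{45644} = - \frac{7297}{45644}$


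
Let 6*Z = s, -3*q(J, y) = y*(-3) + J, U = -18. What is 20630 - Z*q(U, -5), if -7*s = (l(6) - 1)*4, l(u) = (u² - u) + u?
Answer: 61900/3 ≈ 20633.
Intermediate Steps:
q(J, y) = y - J/3 (q(J, y) = -(y*(-3) + J)/3 = -(-3*y + J)/3 = -(J - 3*y)/3 = y - J/3)
l(u) = u²
s = -20 (s = -(6² - 1)*4/7 = -(36 - 1)*4/7 = -5*4 = -⅐*140 = -20)
Z = -10/3 (Z = (⅙)*(-20) = -10/3 ≈ -3.3333)
20630 - Z*q(U, -5) = 20630 - (-10)*(-5 - ⅓*(-18))/3 = 20630 - (-10)*(-5 + 6)/3 = 20630 - (-10)/3 = 20630 - 1*(-10/3) = 20630 + 10/3 = 61900/3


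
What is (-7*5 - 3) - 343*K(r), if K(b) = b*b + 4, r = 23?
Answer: -182857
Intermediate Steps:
K(b) = 4 + b² (K(b) = b² + 4 = 4 + b²)
(-7*5 - 3) - 343*K(r) = (-7*5 - 3) - 343*(4 + 23²) = (-35 - 3) - 343*(4 + 529) = -38 - 343*533 = -38 - 182819 = -182857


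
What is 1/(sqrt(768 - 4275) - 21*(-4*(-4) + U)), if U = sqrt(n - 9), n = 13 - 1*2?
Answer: -1/(336 + 21*sqrt(2) - I*sqrt(3507)) ≈ -0.0026646 - 0.0004315*I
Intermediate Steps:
n = 11 (n = 13 - 2 = 11)
U = sqrt(2) (U = sqrt(11 - 9) = sqrt(2) ≈ 1.4142)
1/(sqrt(768 - 4275) - 21*(-4*(-4) + U)) = 1/(sqrt(768 - 4275) - 21*(-4*(-4) + sqrt(2))) = 1/(sqrt(-3507) - 21*(16 + sqrt(2))) = 1/(I*sqrt(3507) + (-336 - 21*sqrt(2))) = 1/(-336 - 21*sqrt(2) + I*sqrt(3507))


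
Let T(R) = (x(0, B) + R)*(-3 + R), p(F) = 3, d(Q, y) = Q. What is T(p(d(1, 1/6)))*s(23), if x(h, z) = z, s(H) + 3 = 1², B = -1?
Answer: 0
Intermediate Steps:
s(H) = -2 (s(H) = -3 + 1² = -3 + 1 = -2)
T(R) = (-1 + R)*(-3 + R)
T(p(d(1, 1/6)))*s(23) = (3 + 3² - 4*3)*(-2) = (3 + 9 - 12)*(-2) = 0*(-2) = 0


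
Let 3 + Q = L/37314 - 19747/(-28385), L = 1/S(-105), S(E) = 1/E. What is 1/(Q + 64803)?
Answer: 50436090/3268293577673 ≈ 1.5432e-5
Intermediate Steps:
L = -105 (L = 1/(1/(-105)) = 1/(-1/105) = -105)
Q = -116362597/50436090 (Q = -3 + (-105/37314 - 19747/(-28385)) = -3 + (-105*1/37314 - 19747*(-1/28385)) = -3 + (-35/12438 + 2821/4055) = -3 + 34945673/50436090 = -116362597/50436090 ≈ -2.3071)
1/(Q + 64803) = 1/(-116362597/50436090 + 64803) = 1/(3268293577673/50436090) = 50436090/3268293577673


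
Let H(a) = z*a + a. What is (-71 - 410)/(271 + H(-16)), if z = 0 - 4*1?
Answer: -481/319 ≈ -1.5078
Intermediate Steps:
z = -4 (z = 0 - 4 = -4)
H(a) = -3*a (H(a) = -4*a + a = -3*a)
(-71 - 410)/(271 + H(-16)) = (-71 - 410)/(271 - 3*(-16)) = -481/(271 + 48) = -481/319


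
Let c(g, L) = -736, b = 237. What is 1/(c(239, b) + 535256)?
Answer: 1/534520 ≈ 1.8708e-6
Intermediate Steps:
1/(c(239, b) + 535256) = 1/(-736 + 535256) = 1/534520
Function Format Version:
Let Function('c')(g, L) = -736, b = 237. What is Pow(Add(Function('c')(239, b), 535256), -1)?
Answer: Rational(1, 534520) ≈ 1.8708e-6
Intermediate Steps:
Pow(Add(Function('c')(239, b), 535256), -1) = Pow(Add(-736, 535256), -1) = Pow(534520, -1) = Rational(1, 534520)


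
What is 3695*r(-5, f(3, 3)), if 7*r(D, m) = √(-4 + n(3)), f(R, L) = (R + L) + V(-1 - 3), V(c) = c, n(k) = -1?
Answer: 3695*I*√5/7 ≈ 1180.3*I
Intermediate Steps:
f(R, L) = -4 + L + R (f(R, L) = (R + L) + (-1 - 3) = (L + R) - 4 = -4 + L + R)
r(D, m) = I*√5/7 (r(D, m) = √(-4 - 1)/7 = √(-5)/7 = (I*√5)/7 = I*√5/7)
3695*r(-5, f(3, 3)) = 3695*(I*√5/7) = 3695*I*√5/7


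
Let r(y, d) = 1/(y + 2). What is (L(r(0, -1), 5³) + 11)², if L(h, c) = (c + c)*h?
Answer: 18496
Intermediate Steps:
r(y, d) = 1/(2 + y)
L(h, c) = 2*c*h (L(h, c) = (2*c)*h = 2*c*h)
(L(r(0, -1), 5³) + 11)² = (2*5³/(2 + 0) + 11)² = (2*125/2 + 11)² = (2*125*(½) + 11)² = (125 + 11)² = 136² = 18496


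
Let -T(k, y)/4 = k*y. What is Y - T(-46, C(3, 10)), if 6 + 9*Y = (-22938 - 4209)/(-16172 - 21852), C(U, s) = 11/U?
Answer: -77027575/114072 ≈ -675.25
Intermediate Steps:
Y = -22333/38024 (Y = -2/3 + ((-22938 - 4209)/(-16172 - 21852))/9 = -2/3 + (-27147/(-38024))/9 = -2/3 + (-27147*(-1/38024))/9 = -2/3 + (1/9)*(27147/38024) = -2/3 + 9049/114072 = -22333/38024 ≈ -0.58734)
T(k, y) = -4*k*y
Y - T(-46, C(3, 10)) = -22333/38024 - (-4)*(-46)*11/3 = -22333/38024 - 1*2024/3 = -22333/38024 - 2024/3 = -77027575/114072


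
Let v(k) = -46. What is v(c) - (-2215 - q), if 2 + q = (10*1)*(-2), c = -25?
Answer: 2147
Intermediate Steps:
q = -22 (q = -2 + (10*1)*(-2) = -2 + 10*(-2) = -2 - 20 = -22)
v(c) - (-2215 - q) = -46 - (-2215 - 1*(-22)) = -46 - (-2215 + 22) = -46 - 1*(-2193) = -46 + 2193 = 2147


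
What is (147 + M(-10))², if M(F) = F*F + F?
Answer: 56169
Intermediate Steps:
M(F) = F + F² (M(F) = F² + F = F + F²)
(147 + M(-10))² = (147 - 10*(1 - 10))² = (147 - 10*(-9))² = (147 + 90)² = 237² = 56169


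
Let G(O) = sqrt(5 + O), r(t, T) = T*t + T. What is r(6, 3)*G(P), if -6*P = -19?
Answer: 49*sqrt(6)/2 ≈ 60.013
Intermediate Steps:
P = 19/6 (P = -1/6*(-19) = 19/6 ≈ 3.1667)
r(t, T) = T + T*t
r(6, 3)*G(P) = (3*(1 + 6))*sqrt(5 + 19/6) = (3*7)*sqrt(49/6) = 21*(7*sqrt(6)/6) = 49*sqrt(6)/2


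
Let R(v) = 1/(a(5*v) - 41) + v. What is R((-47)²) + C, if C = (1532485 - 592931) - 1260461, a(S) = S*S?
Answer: -38878601316831/121991984 ≈ -3.1870e+5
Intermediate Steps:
a(S) = S²
C = -320907 (C = 939554 - 1260461 = -320907)
R(v) = v + 1/(-41 + 25*v²) (R(v) = 1/((5*v)² - 41) + v = 1/(25*v² - 41) + v = 1/(-41 + 25*v²) + v = v + 1/(-41 + 25*v²))
R((-47)²) + C = (1 - 41*(-47)² + 25*((-47)²)³)/(-41 + 25*((-47)²)²) - 320907 = (1 - 41*2209 + 25*2209³)/(-41 + 25*2209²) - 320907 = (1 - 90569 + 25*10779215329)/(-41 + 25*4879681) - 320907 = (1 - 90569 + 269480383225)/(-41 + 121992025) - 320907 = 269480292657/121991984 - 320907 = -38878601316831/121991984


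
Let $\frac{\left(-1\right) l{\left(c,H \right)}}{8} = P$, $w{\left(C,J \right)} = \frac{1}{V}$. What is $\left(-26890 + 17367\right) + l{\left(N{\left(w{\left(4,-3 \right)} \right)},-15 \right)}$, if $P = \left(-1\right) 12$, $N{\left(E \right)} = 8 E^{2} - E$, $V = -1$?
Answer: $-9427$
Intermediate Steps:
$w{\left(C,J \right)} = -1$ ($w{\left(C,J \right)} = \frac{1}{-1} = -1$)
$N{\left(E \right)} = - E + 8 E^{2}$
$P = -12$
$l{\left(c,H \right)} = 96$ ($l{\left(c,H \right)} = \left(-8\right) \left(-12\right) = 96$)
$\left(-26890 + 17367\right) + l{\left(N{\left(w{\left(4,-3 \right)} \right)},-15 \right)} = \left(-26890 + 17367\right) + 96 = -9523 + 96 = -9427$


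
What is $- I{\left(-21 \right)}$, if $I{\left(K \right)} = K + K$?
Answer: $42$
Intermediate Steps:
$I{\left(K \right)} = 2 K$
$- I{\left(-21 \right)} = - 2 \left(-21\right) = \left(-1\right) \left(-42\right) = 42$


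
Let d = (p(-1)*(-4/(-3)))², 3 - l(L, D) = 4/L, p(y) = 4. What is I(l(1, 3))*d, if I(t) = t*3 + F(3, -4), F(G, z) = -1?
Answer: -1024/9 ≈ -113.78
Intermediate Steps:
l(L, D) = 3 - 4/L
I(t) = -1 + 3*t (I(t) = t*3 - 1 = 3*t - 1 = -1 + 3*t)
d = 256/9 (d = (4*(-4/(-3)))² = (4*(-4*(-⅓)))² = (4*(4/3))² = (16/3)² = 256/9 ≈ 28.444)
I(l(1, 3))*d = (-1 + 3*(3 - 4/1))*(256/9) = (-1 + 3*(3 - 4*1))*(256/9) = (-1 + 3*(3 - 4))*(256/9) = (-1 + 3*(-1))*(256/9) = (-1 - 3)*(256/9) = -4*256/9 = -1024/9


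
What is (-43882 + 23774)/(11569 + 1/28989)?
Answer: -26495946/15244261 ≈ -1.7381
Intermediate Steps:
(-43882 + 23774)/(11569 + 1/28989) = -20108/(11569 + 1/28989) = -20108/335373742/28989 = -20108*28989/335373742 = -26495946/15244261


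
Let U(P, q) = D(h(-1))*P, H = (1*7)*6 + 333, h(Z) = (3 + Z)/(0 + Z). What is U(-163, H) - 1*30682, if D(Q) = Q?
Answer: -30356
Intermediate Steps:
h(Z) = (3 + Z)/Z
H = 375 (H = 7*6 + 333 = 42 + 333 = 375)
U(P, q) = -2*P (U(P, q) = ((3 - 1)/(-1))*P = (-1*2)*P = -2*P)
U(-163, H) - 1*30682 = -2*(-163) - 1*30682 = 326 - 30682 = -30356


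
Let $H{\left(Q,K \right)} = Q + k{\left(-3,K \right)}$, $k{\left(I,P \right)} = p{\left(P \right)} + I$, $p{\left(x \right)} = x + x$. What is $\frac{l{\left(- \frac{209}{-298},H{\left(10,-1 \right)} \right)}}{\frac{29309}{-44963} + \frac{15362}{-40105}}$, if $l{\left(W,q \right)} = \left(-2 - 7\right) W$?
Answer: $\frac{1130632179105}{185371799066} \approx 6.0993$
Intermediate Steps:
$p{\left(x \right)} = 2 x$
$k{\left(I,P \right)} = I + 2 P$ ($k{\left(I,P \right)} = 2 P + I = I + 2 P$)
$H{\left(Q,K \right)} = -3 + Q + 2 K$ ($H{\left(Q,K \right)} = Q + \left(-3 + 2 K\right) = -3 + Q + 2 K$)
$l{\left(W,q \right)} = - 9 W$
$\frac{l{\left(- \frac{209}{-298},H{\left(10,-1 \right)} \right)}}{\frac{29309}{-44963} + \frac{15362}{-40105}} = \frac{\left(-9\right) \left(- \frac{209}{-298}\right)}{\frac{29309}{-44963} + \frac{15362}{-40105}} = \frac{\left(-9\right) \left(\left(-209\right) \left(- \frac{1}{298}\right)\right)}{29309 \left(- \frac{1}{44963}\right) + 15362 \left(- \frac{1}{40105}\right)} = \frac{\left(-9\right) \frac{209}{298}}{- \frac{29309}{44963} - \frac{15362}{40105}} = - \frac{1881}{298 \left(- \frac{1866159051}{1803241115}\right)} = \left(- \frac{1881}{298}\right) \left(- \frac{1803241115}{1866159051}\right) = \frac{1130632179105}{185371799066}$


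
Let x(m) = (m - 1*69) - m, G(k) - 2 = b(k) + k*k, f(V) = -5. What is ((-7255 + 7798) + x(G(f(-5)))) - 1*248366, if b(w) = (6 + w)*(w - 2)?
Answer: -247892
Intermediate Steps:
b(w) = (-2 + w)*(6 + w) (b(w) = (6 + w)*(-2 + w) = (-2 + w)*(6 + w))
G(k) = -10 + 2*k² + 4*k (G(k) = 2 + ((-12 + k² + 4*k) + k*k) = 2 + ((-12 + k² + 4*k) + k²) = 2 + (-12 + 2*k² + 4*k) = -10 + 2*k² + 4*k)
x(m) = -69 (x(m) = (m - 69) - m = (-69 + m) - m = -69)
((-7255 + 7798) + x(G(f(-5)))) - 1*248366 = ((-7255 + 7798) - 69) - 1*248366 = (543 - 69) - 248366 = 474 - 248366 = -247892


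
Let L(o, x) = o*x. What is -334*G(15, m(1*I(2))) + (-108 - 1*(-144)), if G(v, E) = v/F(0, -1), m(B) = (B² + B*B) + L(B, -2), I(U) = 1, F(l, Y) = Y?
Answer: 5046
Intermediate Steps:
m(B) = -2*B + 2*B² (m(B) = (B² + B*B) + B*(-2) = (B² + B²) - 2*B = 2*B² - 2*B = -2*B + 2*B²)
G(v, E) = -v (G(v, E) = v/(-1) = v*(-1) = -v)
-334*G(15, m(1*I(2))) + (-108 - 1*(-144)) = -(-334)*15 + (-108 - 1*(-144)) = -334*(-15) + (-108 + 144) = 5010 + 36 = 5046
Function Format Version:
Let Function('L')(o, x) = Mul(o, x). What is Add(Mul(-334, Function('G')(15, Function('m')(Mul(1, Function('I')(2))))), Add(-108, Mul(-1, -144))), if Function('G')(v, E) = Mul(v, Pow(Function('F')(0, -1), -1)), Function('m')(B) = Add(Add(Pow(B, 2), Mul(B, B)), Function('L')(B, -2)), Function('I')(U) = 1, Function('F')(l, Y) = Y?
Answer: 5046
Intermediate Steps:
Function('m')(B) = Add(Mul(-2, B), Mul(2, Pow(B, 2))) (Function('m')(B) = Add(Add(Pow(B, 2), Mul(B, B)), Mul(B, -2)) = Add(Add(Pow(B, 2), Pow(B, 2)), Mul(-2, B)) = Add(Mul(2, Pow(B, 2)), Mul(-2, B)) = Add(Mul(-2, B), Mul(2, Pow(B, 2))))
Function('G')(v, E) = Mul(-1, v) (Function('G')(v, E) = Mul(v, Pow(-1, -1)) = Mul(v, -1) = Mul(-1, v))
Add(Mul(-334, Function('G')(15, Function('m')(Mul(1, Function('I')(2))))), Add(-108, Mul(-1, -144))) = Add(Mul(-334, Mul(-1, 15)), Add(-108, Mul(-1, -144))) = Add(Mul(-334, -15), Add(-108, 144)) = Add(5010, 36) = 5046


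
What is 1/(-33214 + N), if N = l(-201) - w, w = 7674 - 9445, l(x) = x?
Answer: -1/31644 ≈ -3.1602e-5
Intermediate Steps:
w = -1771
N = 1570 (N = -201 - 1*(-1771) = -201 + 1771 = 1570)
1/(-33214 + N) = 1/(-33214 + 1570) = 1/(-31644) = -1/31644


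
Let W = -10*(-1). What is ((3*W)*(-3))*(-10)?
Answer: 900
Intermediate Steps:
W = 10 (W = -2*(-5) = 10)
((3*W)*(-3))*(-10) = ((3*10)*(-3))*(-10) = (30*(-3))*(-10) = -90*(-10) = 900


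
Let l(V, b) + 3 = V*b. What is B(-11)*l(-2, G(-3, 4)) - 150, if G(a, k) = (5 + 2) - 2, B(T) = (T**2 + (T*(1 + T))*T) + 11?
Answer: 13864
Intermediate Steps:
B(T) = 11 + T**2 + T**2*(1 + T) (B(T) = (T**2 + T**2*(1 + T)) + 11 = 11 + T**2 + T**2*(1 + T))
G(a, k) = 5 (G(a, k) = 7 - 2 = 5)
l(V, b) = -3 + V*b
B(-11)*l(-2, G(-3, 4)) - 150 = (11 + (-11)**3 + 2*(-11)**2)*(-3 - 2*5) - 150 = (11 - 1331 + 2*121)*(-3 - 10) - 150 = (11 - 1331 + 242)*(-13) - 150 = -1078*(-13) - 150 = 14014 - 150 = 13864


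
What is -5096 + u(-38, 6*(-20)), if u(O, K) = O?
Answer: -5134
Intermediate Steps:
-5096 + u(-38, 6*(-20)) = -5096 - 38 = -5134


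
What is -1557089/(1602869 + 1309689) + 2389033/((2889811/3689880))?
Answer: 25674908097613570141/8416742146538 ≈ 3.0505e+6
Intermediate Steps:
-1557089/(1602869 + 1309689) + 2389033/((2889811/3689880)) = -1557089/2912558 + 2389033/((2889811*(1/3689880))) = -1557089*1/2912558 + 2389033/(2889811/3689880) = -1557089/2912558 + 2389033*(3689880/2889811) = -1557089/2912558 + 8815245086040/2889811 = 25674908097613570141/8416742146538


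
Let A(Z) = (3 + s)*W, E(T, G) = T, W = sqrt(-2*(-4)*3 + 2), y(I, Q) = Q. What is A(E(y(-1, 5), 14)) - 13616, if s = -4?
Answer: -13616 - sqrt(26) ≈ -13621.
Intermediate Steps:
W = sqrt(26) (W = sqrt(8*3 + 2) = sqrt(24 + 2) = sqrt(26) ≈ 5.0990)
A(Z) = -sqrt(26) (A(Z) = (3 - 4)*sqrt(26) = -sqrt(26))
A(E(y(-1, 5), 14)) - 13616 = -sqrt(26) - 13616 = -13616 - sqrt(26)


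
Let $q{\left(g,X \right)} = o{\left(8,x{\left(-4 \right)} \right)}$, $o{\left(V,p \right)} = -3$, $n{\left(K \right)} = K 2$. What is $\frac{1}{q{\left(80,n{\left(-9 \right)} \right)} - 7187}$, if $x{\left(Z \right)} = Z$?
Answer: $- \frac{1}{7190} \approx -0.00013908$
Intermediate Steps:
$n{\left(K \right)} = 2 K$
$q{\left(g,X \right)} = -3$
$\frac{1}{q{\left(80,n{\left(-9 \right)} \right)} - 7187} = \frac{1}{-3 - 7187} = \frac{1}{-7190} = - \frac{1}{7190}$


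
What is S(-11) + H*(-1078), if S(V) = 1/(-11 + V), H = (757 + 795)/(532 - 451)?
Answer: -36807313/1782 ≈ -20655.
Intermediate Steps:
H = 1552/81 ≈ 19.160
S(-11) + H*(-1078) = 1/(-11 - 11) + (1552/81)*(-1078) = 1/(-22) - 1673056/81 = -1/22 - 1673056/81 = -36807313/1782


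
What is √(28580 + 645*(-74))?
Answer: 5*I*√766 ≈ 138.38*I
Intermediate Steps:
√(28580 + 645*(-74)) = √(28580 - 47730) = √(-19150) = 5*I*√766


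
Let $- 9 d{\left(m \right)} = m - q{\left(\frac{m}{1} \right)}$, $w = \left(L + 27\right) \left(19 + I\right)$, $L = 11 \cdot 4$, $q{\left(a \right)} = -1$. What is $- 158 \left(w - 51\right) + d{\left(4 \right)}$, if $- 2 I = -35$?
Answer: $- \frac{3612596}{9} \approx -4.014 \cdot 10^{5}$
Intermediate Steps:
$L = 44$
$I = \frac{35}{2}$ ($I = \left(- \frac{1}{2}\right) \left(-35\right) = \frac{35}{2} \approx 17.5$)
$w = \frac{5183}{2}$ ($w = \left(44 + 27\right) \left(19 + \frac{35}{2}\right) = 71 \cdot \frac{73}{2} = \frac{5183}{2} \approx 2591.5$)
$d{\left(m \right)} = - \frac{1}{9} - \frac{m}{9}$ ($d{\left(m \right)} = - \frac{m - -1}{9} = - \frac{m + 1}{9} = - \frac{1 + m}{9} = - \frac{1}{9} - \frac{m}{9}$)
$- 158 \left(w - 51\right) + d{\left(4 \right)} = - 158 \left(\frac{5183}{2} - 51\right) - \frac{5}{9} = \left(-158\right) \frac{5081}{2} - \frac{5}{9} = -401399 - \frac{5}{9} = - \frac{3612596}{9}$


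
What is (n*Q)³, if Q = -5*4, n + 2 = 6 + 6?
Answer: -8000000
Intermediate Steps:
n = 10 (n = -2 + (6 + 6) = -2 + 12 = 10)
Q = -20
(n*Q)³ = (10*(-20))³ = (-200)³ = -8000000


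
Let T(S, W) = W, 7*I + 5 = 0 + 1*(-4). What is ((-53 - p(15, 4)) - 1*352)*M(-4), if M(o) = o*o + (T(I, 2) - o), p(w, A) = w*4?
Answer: -10230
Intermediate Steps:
I = -9/7 (I = -5/7 + (0 + 1*(-4))/7 = -5/7 + (0 - 4)/7 = -5/7 + (1/7)*(-4) = -5/7 - 4/7 = -9/7 ≈ -1.2857)
p(w, A) = 4*w
M(o) = 2 + o**2 - o (M(o) = o*o + (2 - o) = o**2 + (2 - o) = 2 + o**2 - o)
((-53 - p(15, 4)) - 1*352)*M(-4) = ((-53 - 4*15) - 1*352)*(2 + (-4)**2 - 1*(-4)) = ((-53 - 1*60) - 352)*(2 + 16 + 4) = ((-53 - 60) - 352)*22 = (-113 - 352)*22 = -465*22 = -10230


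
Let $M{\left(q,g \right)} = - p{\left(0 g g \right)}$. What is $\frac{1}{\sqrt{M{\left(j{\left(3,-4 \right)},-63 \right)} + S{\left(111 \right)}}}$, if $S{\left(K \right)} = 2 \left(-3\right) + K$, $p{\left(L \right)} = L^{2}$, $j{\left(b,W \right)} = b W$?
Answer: $\frac{\sqrt{105}}{105} \approx 0.09759$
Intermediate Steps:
$j{\left(b,W \right)} = W b$
$M{\left(q,g \right)} = 0$ ($M{\left(q,g \right)} = - \left(0 g g\right)^{2} = - \left(0 g\right)^{2} = - 0^{2} = \left(-1\right) 0 = 0$)
$S{\left(K \right)} = -6 + K$
$\frac{1}{\sqrt{M{\left(j{\left(3,-4 \right)},-63 \right)} + S{\left(111 \right)}}} = \frac{1}{\sqrt{0 + \left(-6 + 111\right)}} = \frac{1}{\sqrt{0 + 105}} = \frac{1}{\sqrt{105}} = \frac{\sqrt{105}}{105}$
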